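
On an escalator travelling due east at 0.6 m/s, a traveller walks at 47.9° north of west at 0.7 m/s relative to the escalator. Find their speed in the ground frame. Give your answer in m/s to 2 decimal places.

Taking east as x and north as y: escalator velocity = (0.600, 0.000) m/s; traveller velocity relative to escalator = (-0.469, 0.519) m/s.
Velocity relative to ground = (0.600, 0.000) + (-0.469, 0.519) = (0.131, 0.519) m/s.
Speed = |(0.131, 0.519)| = 0.536 m/s.

0.54 m/s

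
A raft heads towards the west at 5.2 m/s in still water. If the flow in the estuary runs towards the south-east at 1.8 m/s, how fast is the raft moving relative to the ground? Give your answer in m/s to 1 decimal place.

Taking east as x and north as y: velocity relative to the water = (-5.200, 0.000) m/s; the water relative to ground = (1.273, -1.273) m/s.
Velocity relative to ground = (-5.200, 0.000) + (1.273, -1.273) = (-3.927, -1.273) m/s.
Speed = |(-3.927, -1.273)| = 4.128 m/s.

4.1 m/s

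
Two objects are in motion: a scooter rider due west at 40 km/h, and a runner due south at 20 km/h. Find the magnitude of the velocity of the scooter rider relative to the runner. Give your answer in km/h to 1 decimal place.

Taking east as x and north as y: scooter rider velocity = (-40.000, 0.000) km/h; runner velocity = (0.000, -20.000) km/h.
Velocity of scooter rider relative to runner = (-40.000, 0.000) − (0.000, -20.000) = (-40.000, 20.000) km/h.
Magnitude = |(-40.000, 20.000)| = 44.721 km/h.

44.7 km/h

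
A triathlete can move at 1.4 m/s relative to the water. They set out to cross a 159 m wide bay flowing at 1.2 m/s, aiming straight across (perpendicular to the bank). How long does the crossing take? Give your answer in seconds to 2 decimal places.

The component of the triathlete's velocity perpendicular to the bank is 1.4 m/s.
The current is parallel to the bank, so it does not affect the crossing time.
Time = 159 / 1.400 = 113.571 s.

113.57 s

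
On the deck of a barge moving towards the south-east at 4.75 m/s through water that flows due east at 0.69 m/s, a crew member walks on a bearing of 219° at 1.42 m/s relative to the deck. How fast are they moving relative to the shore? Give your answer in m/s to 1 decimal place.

In east/north components (m/s): crew member relative to barge = (-0.894, -1.104); barge relative to water = (3.359, -3.359); water relative to ground = (0.690, 0.000).
Sum = (3.155, -4.462) m/s.
Speed = |(3.155, -4.462)| = 5.465 m/s.

5.5 m/s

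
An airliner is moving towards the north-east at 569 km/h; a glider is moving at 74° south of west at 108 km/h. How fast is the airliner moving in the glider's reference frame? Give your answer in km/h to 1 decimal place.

665.5 km/h

Taking east as x and north as y: airliner velocity = (402.344, 402.344) km/h; glider velocity = (-29.769, -103.816) km/h.
Velocity of airliner relative to glider = (402.344, 402.344) − (-29.769, -103.816) = (432.113, 506.160) km/h.
Magnitude = |(432.113, 506.160)| = 665.522 km/h.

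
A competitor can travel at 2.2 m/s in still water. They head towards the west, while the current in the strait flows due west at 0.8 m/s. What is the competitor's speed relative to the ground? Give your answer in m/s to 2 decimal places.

3.00 m/s

Taking east as x and north as y: velocity relative to the water = (-2.200, 0.000) m/s; the water relative to ground = (-0.800, 0.000) m/s.
Velocity relative to ground = (-2.200, 0.000) + (-0.800, 0.000) = (-3.000, 0.000) m/s.
Speed = |(-3.000, 0.000)| = 3.000 m/s.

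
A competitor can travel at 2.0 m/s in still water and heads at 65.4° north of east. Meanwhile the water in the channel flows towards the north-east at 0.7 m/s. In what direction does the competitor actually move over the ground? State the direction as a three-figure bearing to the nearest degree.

030°

Taking east as x and north as y: velocity relative to the water = (0.833, 1.818) m/s; the water relative to ground = (0.495, 0.495) m/s.
Velocity relative to ground = (0.833, 1.818) + (0.495, 0.495) = (1.328, 2.313) m/s.
Bearing = atan2(1.33, 2.31) = 29.85° clockwise from north.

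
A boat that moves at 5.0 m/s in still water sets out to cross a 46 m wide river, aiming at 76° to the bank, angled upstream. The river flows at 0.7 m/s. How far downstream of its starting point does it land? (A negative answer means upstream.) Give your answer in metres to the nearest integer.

Perpendicular speed = 4.851 m/s; crossing time = 46 / 4.851 = 9.482 s.
Net downstream speed = -0.510 m/s.
Drift = -0.510 × 9.482 = -4.832 m (upstream).

-5 m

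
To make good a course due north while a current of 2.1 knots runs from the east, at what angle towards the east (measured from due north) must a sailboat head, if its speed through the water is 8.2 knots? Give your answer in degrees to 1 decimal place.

14.8°

The current pushes perpendicular to the desired track; the heading must have a component into the current equal to 2.1 knots: 8.2 sin θ = 2.1.
sin θ = 0.2561, so θ = 14.839°.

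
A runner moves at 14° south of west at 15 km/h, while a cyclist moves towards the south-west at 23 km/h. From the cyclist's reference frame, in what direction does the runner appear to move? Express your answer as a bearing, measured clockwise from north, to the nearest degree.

008°

Taking east as x and north as y: runner velocity = (-14.554, -3.629) km/h; cyclist velocity = (-16.263, -16.263) km/h.
Velocity of runner relative to cyclist = (-14.554, -3.629) − (-16.263, -16.263) = (1.709, 12.635) km/h.
Bearing = atan2(1.71, 12.63) = 7.70° clockwise from north.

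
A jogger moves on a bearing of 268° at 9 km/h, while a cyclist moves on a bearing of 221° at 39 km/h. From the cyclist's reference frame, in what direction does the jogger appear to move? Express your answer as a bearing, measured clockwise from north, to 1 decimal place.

Taking east as x and north as y: jogger velocity = (-8.995, -0.314) km/h; cyclist velocity = (-25.586, -29.434) km/h.
Velocity of jogger relative to cyclist = (-8.995, -0.314) − (-25.586, -29.434) = (16.592, 29.120) km/h.
Bearing = atan2(16.59, 29.12) = 29.67° clockwise from north.

029.7°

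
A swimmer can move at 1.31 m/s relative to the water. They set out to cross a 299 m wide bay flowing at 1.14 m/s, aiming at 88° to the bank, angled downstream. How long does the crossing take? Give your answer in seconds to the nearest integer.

228 s

The component of the swimmer's velocity perpendicular to the bank is 1.31 × sin 88° = 1.309 m/s.
The flow acts along the bank and has no component across it.
Time = 299 / 1.309 = 228.383 s.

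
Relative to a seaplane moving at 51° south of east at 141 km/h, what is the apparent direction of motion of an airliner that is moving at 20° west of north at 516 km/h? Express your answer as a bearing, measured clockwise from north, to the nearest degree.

336°

Taking east as x and north as y: airliner velocity = (-176.482, 484.881) km/h; seaplane velocity = (88.734, -109.578) km/h.
Velocity of airliner relative to seaplane = (-176.482, 484.881) − (88.734, -109.578) = (-265.217, 594.459) km/h.
Bearing = atan2(-265.22, 594.46) = 335.96° clockwise from north.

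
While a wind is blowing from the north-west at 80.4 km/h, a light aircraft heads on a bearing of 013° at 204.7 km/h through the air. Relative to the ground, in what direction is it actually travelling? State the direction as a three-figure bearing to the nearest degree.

036°

Taking east as x and north as y: velocity relative to the air = (46.047, 199.454) km/h; the air relative to ground = (56.851, -56.851) km/h.
Velocity relative to ground = (46.047, 199.454) + (56.851, -56.851) = (102.899, 142.602) km/h.
Bearing = atan2(102.90, 142.60) = 35.81° clockwise from north.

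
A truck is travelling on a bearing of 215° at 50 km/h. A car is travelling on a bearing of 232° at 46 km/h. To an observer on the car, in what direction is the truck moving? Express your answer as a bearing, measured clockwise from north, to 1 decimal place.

Taking east as x and north as y: truck velocity = (-28.679, -40.958) km/h; car velocity = (-36.248, -28.320) km/h.
Velocity of truck relative to car = (-28.679, -40.958) − (-36.248, -28.320) = (7.570, -12.637) km/h.
Bearing = atan2(7.57, -12.64) = 149.08° clockwise from north.

149.1°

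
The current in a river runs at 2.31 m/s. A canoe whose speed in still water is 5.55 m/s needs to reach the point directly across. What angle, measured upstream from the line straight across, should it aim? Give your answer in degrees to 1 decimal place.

To cancel the current, the upstream component of the canoe's velocity must equal the flow: 5.55 sin θ = 2.31.
sin θ = 2.31 / 5.55 = 0.4162.
θ = arcsin(0.4162) = 24.596°.

24.6°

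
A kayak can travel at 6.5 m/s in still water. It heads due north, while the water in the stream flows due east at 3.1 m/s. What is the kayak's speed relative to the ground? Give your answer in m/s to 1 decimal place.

Taking east as x and north as y: velocity relative to the water = (0.000, 6.500) m/s; the water relative to ground = (3.100, 0.000) m/s.
Velocity relative to ground = (0.000, 6.500) + (3.100, 0.000) = (3.100, 6.500) m/s.
Speed = |(3.100, 6.500)| = 7.201 m/s.

7.2 m/s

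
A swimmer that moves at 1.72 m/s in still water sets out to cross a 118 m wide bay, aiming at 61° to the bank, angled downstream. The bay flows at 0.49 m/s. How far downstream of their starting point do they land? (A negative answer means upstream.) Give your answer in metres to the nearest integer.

Perpendicular speed = 1.504 m/s; crossing time = 118 / 1.504 = 78.439 s.
Net downstream speed = 1.324 m/s.
Drift = 1.324 × 78.439 = 103.844 m (downstream).

104 m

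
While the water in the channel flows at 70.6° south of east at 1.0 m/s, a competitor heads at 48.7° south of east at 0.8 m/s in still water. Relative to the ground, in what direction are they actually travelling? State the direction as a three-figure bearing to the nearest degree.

151°

Taking east as x and north as y: velocity relative to the water = (0.528, -0.601) m/s; the water relative to ground = (0.332, -0.943) m/s.
Velocity relative to ground = (0.528, -0.601) + (0.332, -0.943) = (0.860, -1.544) m/s.
Bearing = atan2(0.86, -1.54) = 150.88° clockwise from north.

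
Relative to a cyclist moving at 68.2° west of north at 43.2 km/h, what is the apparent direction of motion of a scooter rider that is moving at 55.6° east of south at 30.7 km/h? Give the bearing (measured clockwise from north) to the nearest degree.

117°

Taking east as x and north as y: scooter rider velocity = (25.331, -17.344) km/h; cyclist velocity = (-40.111, 16.043) km/h.
Velocity of scooter rider relative to cyclist = (25.331, -17.344) − (-40.111, 16.043) = (65.442, -33.388) km/h.
Bearing = atan2(65.44, -33.39) = 117.03° clockwise from north.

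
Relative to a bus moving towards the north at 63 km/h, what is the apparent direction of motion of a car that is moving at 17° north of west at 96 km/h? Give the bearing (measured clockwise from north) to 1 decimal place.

249.2°

Taking east as x and north as y: car velocity = (-91.805, 28.068) km/h; bus velocity = (0.000, 63.000) km/h.
Velocity of car relative to bus = (-91.805, 28.068) − (0.000, 63.000) = (-91.805, -34.932) km/h.
Bearing = atan2(-91.81, -34.93) = 249.17° clockwise from north.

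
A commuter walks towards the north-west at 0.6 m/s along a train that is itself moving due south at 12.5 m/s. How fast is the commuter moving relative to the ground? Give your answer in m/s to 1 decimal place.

Taking east as x and north as y: train velocity = (0.000, -12.500) m/s; commuter velocity relative to train = (-0.424, 0.424) m/s.
Velocity relative to ground = (0.000, -12.500) + (-0.424, 0.424) = (-0.424, -12.076) m/s.
Speed = |(-0.424, -12.076)| = 12.083 m/s.

12.1 m/s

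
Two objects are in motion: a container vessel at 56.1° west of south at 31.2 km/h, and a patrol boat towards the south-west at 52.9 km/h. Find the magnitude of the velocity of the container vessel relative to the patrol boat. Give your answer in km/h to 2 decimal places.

23.08 km/h

Taking east as x and north as y: container vessel velocity = (-25.896, -17.402) km/h; patrol boat velocity = (-37.406, -37.406) km/h.
Velocity of container vessel relative to patrol boat = (-25.896, -17.402) − (-37.406, -37.406) = (11.510, 20.004) km/h.
Magnitude = |(11.510, 20.004)| = 23.079 km/h.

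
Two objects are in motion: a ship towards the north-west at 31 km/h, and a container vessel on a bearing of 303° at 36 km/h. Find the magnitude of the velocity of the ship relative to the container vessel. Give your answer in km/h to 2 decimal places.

8.59 km/h

Taking east as x and north as y: ship velocity = (-21.920, 21.920) km/h; container vessel velocity = (-30.192, 19.607) km/h.
Velocity of ship relative to container vessel = (-21.920, 21.920) − (-30.192, 19.607) = (8.272, 2.313) km/h.
Magnitude = |(8.272, 2.313)| = 8.589 km/h.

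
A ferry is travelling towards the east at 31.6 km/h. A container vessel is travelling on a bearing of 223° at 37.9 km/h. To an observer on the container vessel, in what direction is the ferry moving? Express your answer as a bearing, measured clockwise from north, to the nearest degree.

Taking east as x and north as y: ferry velocity = (31.600, 0.000) km/h; container vessel velocity = (-25.848, -27.718) km/h.
Velocity of ferry relative to container vessel = (31.600, 0.000) − (-25.848, -27.718) = (57.448, 27.718) km/h.
Bearing = atan2(57.45, 27.72) = 64.24° clockwise from north.

064°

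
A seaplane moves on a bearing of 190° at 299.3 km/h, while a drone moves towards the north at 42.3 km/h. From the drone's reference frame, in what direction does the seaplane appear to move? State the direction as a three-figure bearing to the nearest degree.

189°

Taking east as x and north as y: seaplane velocity = (-51.973, -294.753) km/h; drone velocity = (0.000, 42.300) km/h.
Velocity of seaplane relative to drone = (-51.973, -294.753) − (0.000, 42.300) = (-51.973, -337.053) km/h.
Bearing = atan2(-51.97, -337.05) = 188.77° clockwise from north.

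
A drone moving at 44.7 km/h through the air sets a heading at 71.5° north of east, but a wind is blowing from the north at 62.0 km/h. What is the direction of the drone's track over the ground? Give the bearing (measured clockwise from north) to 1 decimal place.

Taking east as x and north as y: velocity relative to the air = (14.184, 42.390) km/h; the air relative to ground = (0.000, -62.000) km/h.
Velocity relative to ground = (14.184, 42.390) + (0.000, -62.000) = (14.184, -19.610) km/h.
Bearing = atan2(14.18, -19.61) = 144.12° clockwise from north.

144.1°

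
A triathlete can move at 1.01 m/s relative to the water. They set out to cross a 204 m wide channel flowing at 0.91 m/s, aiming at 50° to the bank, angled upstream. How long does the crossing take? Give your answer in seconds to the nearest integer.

264 s

The component of the triathlete's velocity perpendicular to the bank is 1.01 × sin 50° = 0.774 m/s.
Only the cross-stream component determines the crossing time; the current contributes nothing perpendicular to the bank.
Time = 204 / 0.774 = 263.666 s.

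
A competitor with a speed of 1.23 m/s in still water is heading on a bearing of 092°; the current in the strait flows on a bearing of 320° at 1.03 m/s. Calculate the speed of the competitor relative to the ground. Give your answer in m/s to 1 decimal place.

Taking east as x and north as y: velocity relative to the water = (1.229, -0.043) m/s; the water relative to ground = (-0.662, 0.789) m/s.
Velocity relative to ground = (1.229, -0.043) + (-0.662, 0.789) = (0.567, 0.746) m/s.
Speed = |(0.567, 0.746)| = 0.937 m/s.

0.9 m/s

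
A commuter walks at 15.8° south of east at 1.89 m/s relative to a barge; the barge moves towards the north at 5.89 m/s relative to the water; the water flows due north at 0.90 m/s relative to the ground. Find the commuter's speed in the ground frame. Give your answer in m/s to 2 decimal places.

In east/north components (m/s): commuter relative to barge = (1.819, -0.515); barge relative to water = (0.000, 5.890); water relative to ground = (0.000, 0.900).
Sum = (1.819, 6.275) m/s.
Speed = |(1.819, 6.275)| = 6.534 m/s.

6.53 m/s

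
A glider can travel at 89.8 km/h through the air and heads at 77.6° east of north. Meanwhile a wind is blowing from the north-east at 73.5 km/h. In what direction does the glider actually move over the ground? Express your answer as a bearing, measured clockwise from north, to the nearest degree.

132°

Taking east as x and north as y: velocity relative to the air = (87.705, 19.283) km/h; the air relative to ground = (-51.972, -51.972) km/h.
Velocity relative to ground = (87.705, 19.283) + (-51.972, -51.972) = (35.733, -32.689) km/h.
Bearing = atan2(35.73, -32.69) = 132.45° clockwise from north.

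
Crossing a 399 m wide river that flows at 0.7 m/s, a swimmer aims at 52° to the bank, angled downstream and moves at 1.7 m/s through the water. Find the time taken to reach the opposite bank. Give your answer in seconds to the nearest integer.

298 s

The component of the swimmer's velocity perpendicular to the bank is 1.7 × sin 52° = 1.340 m/s.
The flow acts along the bank and has no component across it.
Time = 399 / 1.340 = 297.846 s.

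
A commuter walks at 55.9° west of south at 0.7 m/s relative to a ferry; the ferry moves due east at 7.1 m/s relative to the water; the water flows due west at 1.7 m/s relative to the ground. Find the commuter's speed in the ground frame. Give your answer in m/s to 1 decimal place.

4.8 m/s

In east/north components (m/s): commuter relative to ferry = (-0.580, -0.392); ferry relative to water = (7.100, 0.000); water relative to ground = (-1.700, 0.000).
Sum = (4.820, -0.392) m/s.
Speed = |(4.820, -0.392)| = 4.836 m/s.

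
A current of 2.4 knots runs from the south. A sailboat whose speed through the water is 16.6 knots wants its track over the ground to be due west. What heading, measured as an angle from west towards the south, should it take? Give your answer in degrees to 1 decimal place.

The current pushes perpendicular to the desired track; the heading must have a component into the current equal to 2.4 knots: 16.6 sin θ = 2.4.
sin θ = 0.1446, so θ = 8.313°.

8.3°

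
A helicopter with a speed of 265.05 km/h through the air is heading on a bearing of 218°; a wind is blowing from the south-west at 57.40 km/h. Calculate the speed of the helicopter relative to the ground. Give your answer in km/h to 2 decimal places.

Taking east as x and north as y: velocity relative to the air = (-163.181, -208.862) km/h; the air relative to ground = (40.588, 40.588) km/h.
Velocity relative to ground = (-163.181, -208.862) + (40.588, 40.588) = (-122.593, -168.274) km/h.
Speed = |(-122.593, -168.274)| = 208.195 km/h.

208.20 km/h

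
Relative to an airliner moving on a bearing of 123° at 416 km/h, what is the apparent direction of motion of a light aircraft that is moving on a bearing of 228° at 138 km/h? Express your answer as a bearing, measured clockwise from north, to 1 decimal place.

Taking east as x and north as y: light aircraft velocity = (-102.554, -92.340) km/h; airliner velocity = (348.887, -226.570) km/h.
Velocity of light aircraft relative to airliner = (-102.554, -92.340) − (348.887, -226.570) = (-451.441, 134.230) km/h.
Bearing = atan2(-451.44, 134.23) = 286.56° clockwise from north.

286.6°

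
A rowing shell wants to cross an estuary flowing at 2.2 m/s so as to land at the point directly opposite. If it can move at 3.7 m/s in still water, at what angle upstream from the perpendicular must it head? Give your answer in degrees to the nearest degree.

To cancel the current, the upstream component of the rowing shell's velocity must equal the flow: 3.7 sin θ = 2.2.
sin θ = 2.2 / 3.7 = 0.5946.
θ = arcsin(0.5946) = 36.484°.

36°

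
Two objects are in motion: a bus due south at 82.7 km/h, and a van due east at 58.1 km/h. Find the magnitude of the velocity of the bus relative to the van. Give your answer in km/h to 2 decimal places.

101.07 km/h

Taking east as x and north as y: bus velocity = (0.000, -82.700) km/h; van velocity = (58.100, 0.000) km/h.
Velocity of bus relative to van = (0.000, -82.700) − (58.100, 0.000) = (-58.100, -82.700) km/h.
Magnitude = |(-58.100, -82.700)| = 101.069 km/h.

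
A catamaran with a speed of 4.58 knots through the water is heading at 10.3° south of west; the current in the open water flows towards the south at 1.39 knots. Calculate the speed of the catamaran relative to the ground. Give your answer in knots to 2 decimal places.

Taking east as x and north as y: velocity relative to the water = (-4.506, -0.819) knots; the water relative to ground = (0.000, -1.390) knots.
Velocity relative to ground = (-4.506, -0.819) + (0.000, -1.390) = (-4.506, -2.209) knots.
Speed = |(-4.506, -2.209)| = 5.018 knots.

5.02 knots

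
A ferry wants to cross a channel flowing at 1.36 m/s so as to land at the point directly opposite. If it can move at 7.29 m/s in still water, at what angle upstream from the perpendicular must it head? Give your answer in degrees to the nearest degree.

To cancel the current, the upstream component of the ferry's velocity must equal the flow: 7.29 sin θ = 1.36.
sin θ = 1.36 / 7.29 = 0.1866.
θ = arcsin(0.1866) = 10.752°.

11°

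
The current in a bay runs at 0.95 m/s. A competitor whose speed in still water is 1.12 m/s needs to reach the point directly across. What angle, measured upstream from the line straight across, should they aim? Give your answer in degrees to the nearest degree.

To cancel the current, the upstream component of the competitor's velocity must equal the flow: 1.12 sin θ = 0.95.
sin θ = 0.95 / 1.12 = 0.8482.
θ = arcsin(0.8482) = 58.018°.

58°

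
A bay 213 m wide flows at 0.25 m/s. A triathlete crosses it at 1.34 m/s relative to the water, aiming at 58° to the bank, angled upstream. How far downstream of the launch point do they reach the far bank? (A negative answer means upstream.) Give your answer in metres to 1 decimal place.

Perpendicular speed = 1.136 m/s; crossing time = 213 / 1.136 = 187.437 s.
Net downstream speed = -0.460 m/s.
Drift = -0.460 × 187.437 = -86.238 m (upstream).

-86.2 m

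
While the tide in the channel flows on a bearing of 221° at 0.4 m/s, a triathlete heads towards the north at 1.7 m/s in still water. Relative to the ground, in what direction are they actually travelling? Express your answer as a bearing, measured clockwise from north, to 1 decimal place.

Taking east as x and north as y: velocity relative to the water = (0.000, 1.700) m/s; the water relative to ground = (-0.262, -0.302) m/s.
Velocity relative to ground = (0.000, 1.700) + (-0.262, -0.302) = (-0.262, 1.398) m/s.
Bearing = atan2(-0.26, 1.40) = 349.37° clockwise from north.

349.4°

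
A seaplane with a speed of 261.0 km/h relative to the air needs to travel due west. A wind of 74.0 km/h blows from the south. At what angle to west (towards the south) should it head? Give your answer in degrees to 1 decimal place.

The wind pushes perpendicular to the desired track; the heading must have a component into the wind equal to 74.0 km/h: 261.0 sin θ = 74.0.
sin θ = 0.2835, so θ = 16.471°.

16.5°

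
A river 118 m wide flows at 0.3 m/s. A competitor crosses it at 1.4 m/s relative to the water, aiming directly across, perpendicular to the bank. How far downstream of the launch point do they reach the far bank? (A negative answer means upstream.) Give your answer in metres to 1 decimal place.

25.3 m

Perpendicular speed = 1.400 m/s; crossing time = 118 / 1.400 = 84.286 s.
Net downstream speed = 0.300 m/s.
Drift = 0.300 × 84.286 = 25.286 m (downstream).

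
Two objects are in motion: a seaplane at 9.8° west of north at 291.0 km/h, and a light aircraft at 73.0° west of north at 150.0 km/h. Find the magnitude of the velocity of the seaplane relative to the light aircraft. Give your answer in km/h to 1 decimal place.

260.4 km/h

Taking east as x and north as y: seaplane velocity = (-49.531, 286.754) km/h; light aircraft velocity = (-143.446, 43.856) km/h.
Velocity of seaplane relative to light aircraft = (-49.531, 286.754) − (-143.446, 43.856) = (93.915, 242.898) km/h.
Magnitude = |(93.915, 242.898)| = 260.422 km/h.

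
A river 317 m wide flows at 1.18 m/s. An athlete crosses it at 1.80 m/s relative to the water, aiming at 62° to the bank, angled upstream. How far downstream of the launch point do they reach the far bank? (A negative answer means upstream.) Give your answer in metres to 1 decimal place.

Perpendicular speed = 1.589 m/s; crossing time = 317 / 1.589 = 199.458 s.
Net downstream speed = 0.335 m/s.
Drift = 0.335 × 199.458 = 66.809 m (downstream).

66.8 m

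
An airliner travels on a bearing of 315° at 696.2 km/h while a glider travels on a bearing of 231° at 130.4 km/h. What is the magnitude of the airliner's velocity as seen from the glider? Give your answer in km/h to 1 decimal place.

Taking east as x and north as y: airliner velocity = (-492.288, 492.288) km/h; glider velocity = (-101.340, -82.063) km/h.
Velocity of airliner relative to glider = (-492.288, 492.288) − (-101.340, -82.063) = (-390.948, 574.351) km/h.
Magnitude = |(-390.948, 574.351)| = 694.780 km/h.

694.8 km/h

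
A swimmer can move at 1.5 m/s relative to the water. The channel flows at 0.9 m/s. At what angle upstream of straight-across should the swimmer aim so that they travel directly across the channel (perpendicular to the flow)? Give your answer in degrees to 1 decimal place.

36.9°

To cancel the current, the upstream component of the swimmer's velocity must equal the flow: 1.5 sin θ = 0.9.
sin θ = 0.9 / 1.5 = 0.6000.
θ = arcsin(0.6000) = 36.870°.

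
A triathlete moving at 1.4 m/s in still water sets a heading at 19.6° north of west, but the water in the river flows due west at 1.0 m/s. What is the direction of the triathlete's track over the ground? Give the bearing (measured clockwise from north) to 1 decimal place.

Taking east as x and north as y: velocity relative to the water = (-1.319, 0.470) m/s; the water relative to ground = (-1.000, 0.000) m/s.
Velocity relative to ground = (-1.319, 0.470) + (-1.000, 0.000) = (-2.319, 0.470) m/s.
Bearing = atan2(-2.32, 0.47) = 281.45° clockwise from north.

281.4°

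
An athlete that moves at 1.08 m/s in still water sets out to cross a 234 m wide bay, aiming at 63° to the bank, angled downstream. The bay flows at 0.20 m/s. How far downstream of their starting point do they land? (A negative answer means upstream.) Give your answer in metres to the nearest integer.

Perpendicular speed = 0.962 m/s; crossing time = 234 / 0.962 = 243.171 s.
Net downstream speed = 0.690 m/s.
Drift = 0.690 × 243.171 = 167.863 m (downstream).

168 m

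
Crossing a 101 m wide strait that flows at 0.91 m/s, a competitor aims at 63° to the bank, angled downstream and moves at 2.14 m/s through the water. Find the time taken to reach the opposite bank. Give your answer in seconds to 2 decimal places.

52.97 s

The component of the competitor's velocity perpendicular to the bank is 2.14 × sin 63° = 1.907 m/s.
The current is parallel to the bank, so it does not affect the crossing time.
Time = 101 / 1.907 = 52.970 s.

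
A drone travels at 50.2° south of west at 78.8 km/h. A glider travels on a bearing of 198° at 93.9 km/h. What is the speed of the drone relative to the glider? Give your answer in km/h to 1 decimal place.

35.9 km/h

Taking east as x and north as y: drone velocity = (-50.441, -60.541) km/h; glider velocity = (-29.017, -89.304) km/h.
Velocity of drone relative to glider = (-50.441, -60.541) − (-29.017, -89.304) = (-21.424, 28.763) km/h.
Magnitude = |(-21.424, 28.763)| = 35.865 km/h.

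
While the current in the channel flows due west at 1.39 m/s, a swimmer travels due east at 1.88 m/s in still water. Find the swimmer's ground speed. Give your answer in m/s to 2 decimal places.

Taking east as x and north as y: velocity relative to the water = (1.880, 0.000) m/s; the water relative to ground = (-1.390, 0.000) m/s.
Velocity relative to ground = (1.880, 0.000) + (-1.390, 0.000) = (0.490, 0.000) m/s.
Speed = |(0.490, 0.000)| = 0.490 m/s.

0.49 m/s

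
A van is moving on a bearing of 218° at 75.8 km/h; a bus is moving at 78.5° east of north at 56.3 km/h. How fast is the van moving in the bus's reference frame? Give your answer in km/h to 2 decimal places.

Taking east as x and north as y: van velocity = (-46.667, -59.731) km/h; bus velocity = (55.170, 11.224) km/h.
Velocity of van relative to bus = (-46.667, -59.731) − (55.170, 11.224) = (-101.837, -70.956) km/h.
Magnitude = |(-101.837, -70.956)| = 124.119 km/h.

124.12 km/h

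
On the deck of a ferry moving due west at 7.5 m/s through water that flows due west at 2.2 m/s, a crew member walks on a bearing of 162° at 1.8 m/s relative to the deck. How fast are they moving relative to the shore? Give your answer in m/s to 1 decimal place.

In east/north components (m/s): crew member relative to ferry = (0.556, -1.712); ferry relative to water = (-7.500, 0.000); water relative to ground = (-2.200, 0.000).
Sum = (-9.144, -1.712) m/s.
Speed = |(-9.144, -1.712)| = 9.303 m/s.

9.3 m/s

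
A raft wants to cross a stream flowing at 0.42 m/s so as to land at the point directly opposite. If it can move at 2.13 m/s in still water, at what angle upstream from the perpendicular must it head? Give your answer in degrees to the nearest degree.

To cancel the current, the upstream component of the raft's velocity must equal the flow: 2.13 sin θ = 0.42.
sin θ = 0.42 / 2.13 = 0.1972.
θ = arcsin(0.1972) = 11.372°.

11°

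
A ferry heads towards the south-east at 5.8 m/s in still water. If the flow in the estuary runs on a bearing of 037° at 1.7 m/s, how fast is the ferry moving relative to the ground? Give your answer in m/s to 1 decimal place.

5.8 m/s

Taking east as x and north as y: velocity relative to the water = (4.101, -4.101) m/s; the water relative to ground = (1.023, 1.358) m/s.
Velocity relative to ground = (4.101, -4.101) + (1.023, 1.358) = (5.124, -2.744) m/s.
Speed = |(5.124, -2.744)| = 5.813 m/s.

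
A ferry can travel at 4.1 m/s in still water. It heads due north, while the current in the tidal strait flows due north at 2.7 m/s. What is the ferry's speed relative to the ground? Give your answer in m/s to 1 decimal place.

6.8 m/s

Taking east as x and north as y: velocity relative to the water = (0.000, 4.100) m/s; the water relative to ground = (0.000, 2.700) m/s.
Velocity relative to ground = (0.000, 4.100) + (0.000, 2.700) = (0.000, 6.800) m/s.
Speed = |(0.000, 6.800)| = 6.800 m/s.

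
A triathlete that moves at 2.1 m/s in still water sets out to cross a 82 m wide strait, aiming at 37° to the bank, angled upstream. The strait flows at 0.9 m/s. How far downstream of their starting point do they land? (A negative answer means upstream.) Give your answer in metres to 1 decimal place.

Perpendicular speed = 1.264 m/s; crossing time = 82 / 1.264 = 64.883 s.
Net downstream speed = -0.777 m/s.
Drift = -0.777 × 64.883 = -50.423 m (upstream).

-50.4 m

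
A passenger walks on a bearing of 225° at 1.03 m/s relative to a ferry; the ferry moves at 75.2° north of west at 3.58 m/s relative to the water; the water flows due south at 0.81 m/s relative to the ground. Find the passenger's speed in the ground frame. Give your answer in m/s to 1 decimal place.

In east/north components (m/s): passenger relative to ferry = (-0.728, -0.728); ferry relative to water = (-0.914, 3.461); water relative to ground = (0.000, -0.810).
Sum = (-1.643, 1.923) m/s.
Speed = |(-1.643, 1.923)| = 2.529 m/s.

2.5 m/s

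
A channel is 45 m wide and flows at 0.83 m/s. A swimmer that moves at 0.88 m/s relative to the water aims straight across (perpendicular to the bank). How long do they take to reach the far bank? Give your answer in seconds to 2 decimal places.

51.14 s

The component of the swimmer's velocity perpendicular to the bank is 0.88 m/s.
The flow acts along the bank and has no component across it.
Time = 45 / 0.880 = 51.136 s.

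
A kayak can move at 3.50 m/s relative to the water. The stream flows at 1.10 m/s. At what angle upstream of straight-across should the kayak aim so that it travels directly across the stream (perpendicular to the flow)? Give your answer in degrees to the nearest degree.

18°

To cancel the current, the upstream component of the kayak's velocity must equal the flow: 3.50 sin θ = 1.10.
sin θ = 1.10 / 3.50 = 0.3143.
θ = arcsin(0.3143) = 18.318°.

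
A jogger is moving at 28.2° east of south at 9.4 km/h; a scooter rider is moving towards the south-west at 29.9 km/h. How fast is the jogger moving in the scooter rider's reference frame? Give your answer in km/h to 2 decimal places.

28.63 km/h

Taking east as x and north as y: jogger velocity = (4.442, -8.284) km/h; scooter rider velocity = (-21.142, -21.142) km/h.
Velocity of jogger relative to scooter rider = (4.442, -8.284) − (-21.142, -21.142) = (25.584, 12.858) km/h.
Magnitude = |(25.584, 12.858)| = 28.634 km/h.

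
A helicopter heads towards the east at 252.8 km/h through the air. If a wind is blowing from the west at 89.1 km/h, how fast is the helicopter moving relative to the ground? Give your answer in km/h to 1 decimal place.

Taking east as x and north as y: velocity relative to the air = (252.800, 0.000) km/h; the air relative to ground = (89.100, 0.000) km/h.
Velocity relative to ground = (252.800, 0.000) + (89.100, 0.000) = (341.900, 0.000) km/h.
Speed = |(341.900, 0.000)| = 341.900 km/h.

341.9 km/h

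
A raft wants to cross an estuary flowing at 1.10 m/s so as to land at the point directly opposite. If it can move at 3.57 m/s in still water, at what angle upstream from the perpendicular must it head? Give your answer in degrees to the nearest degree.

To cancel the current, the upstream component of the raft's velocity must equal the flow: 3.57 sin θ = 1.10.
sin θ = 1.10 / 3.57 = 0.3081.
θ = arcsin(0.3081) = 17.946°.

18°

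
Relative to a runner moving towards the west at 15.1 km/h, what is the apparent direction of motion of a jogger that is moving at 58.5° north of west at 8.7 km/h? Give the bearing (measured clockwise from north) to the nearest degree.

Taking east as x and north as y: jogger velocity = (-4.546, 7.418) km/h; runner velocity = (-15.100, 0.000) km/h.
Velocity of jogger relative to runner = (-4.546, 7.418) − (-15.100, 0.000) = (10.554, 7.418) km/h.
Bearing = atan2(10.55, 7.42) = 54.90° clockwise from north.

055°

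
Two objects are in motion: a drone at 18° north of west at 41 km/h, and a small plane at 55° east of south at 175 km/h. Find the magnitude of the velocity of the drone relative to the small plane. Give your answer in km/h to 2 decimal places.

214.54 km/h

Taking east as x and north as y: drone velocity = (-38.993, 12.670) km/h; small plane velocity = (143.352, -100.376) km/h.
Velocity of drone relative to small plane = (-38.993, 12.670) − (143.352, -100.376) = (-182.345, 113.046) km/h.
Magnitude = |(-182.345, 113.046)| = 214.544 km/h.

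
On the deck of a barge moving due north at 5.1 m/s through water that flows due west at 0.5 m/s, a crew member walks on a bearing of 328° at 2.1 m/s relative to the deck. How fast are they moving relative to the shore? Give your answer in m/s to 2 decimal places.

In east/north components (m/s): crew member relative to barge = (-1.113, 1.781); barge relative to water = (0.000, 5.100); water relative to ground = (-0.500, 0.000).
Sum = (-1.613, 6.881) m/s.
Speed = |(-1.613, 6.881)| = 7.067 m/s.

7.07 m/s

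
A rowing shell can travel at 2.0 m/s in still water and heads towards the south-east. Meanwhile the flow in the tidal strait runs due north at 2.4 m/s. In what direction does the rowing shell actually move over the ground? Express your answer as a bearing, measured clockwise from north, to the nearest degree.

Taking east as x and north as y: velocity relative to the water = (1.414, -1.414) m/s; the water relative to ground = (0.000, 2.400) m/s.
Velocity relative to ground = (1.414, -1.414) + (0.000, 2.400) = (1.414, 0.986) m/s.
Bearing = atan2(1.41, 0.99) = 55.12° clockwise from north.

055°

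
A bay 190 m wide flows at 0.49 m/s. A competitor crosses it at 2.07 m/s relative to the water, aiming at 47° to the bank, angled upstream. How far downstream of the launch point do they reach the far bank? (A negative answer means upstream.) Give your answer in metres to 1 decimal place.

-115.7 m

Perpendicular speed = 1.514 m/s; crossing time = 190 / 1.514 = 125.503 s.
Net downstream speed = -0.922 m/s.
Drift = -0.922 × 125.503 = -115.681 m (upstream).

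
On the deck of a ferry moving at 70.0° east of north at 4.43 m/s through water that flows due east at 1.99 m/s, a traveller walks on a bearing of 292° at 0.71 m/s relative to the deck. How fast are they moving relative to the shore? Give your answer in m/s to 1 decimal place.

In east/north components (m/s): traveller relative to ferry = (-0.658, 0.266); ferry relative to water = (4.163, 1.515); water relative to ground = (1.990, 0.000).
Sum = (5.495, 1.781) m/s.
Speed = |(5.495, 1.781)| = 5.776 m/s.

5.8 m/s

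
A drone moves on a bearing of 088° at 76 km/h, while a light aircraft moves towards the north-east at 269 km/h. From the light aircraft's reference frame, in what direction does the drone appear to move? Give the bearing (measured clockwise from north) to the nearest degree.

Taking east as x and north as y: drone velocity = (75.954, 2.652) km/h; light aircraft velocity = (190.212, 190.212) km/h.
Velocity of drone relative to light aircraft = (75.954, 2.652) − (190.212, 190.212) = (-114.258, -187.559) km/h.
Bearing = atan2(-114.26, -187.56) = 211.35° clockwise from north.

211°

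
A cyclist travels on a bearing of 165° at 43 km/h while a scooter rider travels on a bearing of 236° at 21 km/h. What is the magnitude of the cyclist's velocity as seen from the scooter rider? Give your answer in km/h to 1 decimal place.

Taking east as x and north as y: cyclist velocity = (11.129, -41.535) km/h; scooter rider velocity = (-17.410, -11.743) km/h.
Velocity of cyclist relative to scooter rider = (11.129, -41.535) − (-17.410, -11.743) = (28.539, -29.792) km/h.
Magnitude = |(28.539, -29.792)| = 41.256 km/h.

41.3 km/h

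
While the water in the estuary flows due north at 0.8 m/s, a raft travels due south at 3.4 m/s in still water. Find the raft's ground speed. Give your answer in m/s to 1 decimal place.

2.6 m/s

Taking east as x and north as y: velocity relative to the water = (0.000, -3.400) m/s; the water relative to ground = (0.000, 0.800) m/s.
Velocity relative to ground = (0.000, -3.400) + (0.000, 0.800) = (0.000, -2.600) m/s.
Speed = |(0.000, -2.600)| = 2.600 m/s.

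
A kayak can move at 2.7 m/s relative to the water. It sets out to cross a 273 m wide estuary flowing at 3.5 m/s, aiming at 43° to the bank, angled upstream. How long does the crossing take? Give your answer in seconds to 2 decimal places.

148.26 s

The component of the kayak's velocity perpendicular to the bank is 2.7 × sin 43° = 1.841 m/s.
Only the cross-stream component determines the crossing time; the current contributes nothing perpendicular to the bank.
Time = 273 / 1.841 = 148.257 s.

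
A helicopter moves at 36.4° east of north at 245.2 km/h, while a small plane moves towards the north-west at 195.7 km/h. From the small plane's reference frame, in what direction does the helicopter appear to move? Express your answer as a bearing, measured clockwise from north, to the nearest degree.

Taking east as x and north as y: helicopter velocity = (145.506, 197.360) km/h; small plane velocity = (-138.381, 138.381) km/h.
Velocity of helicopter relative to small plane = (145.506, 197.360) − (-138.381, 138.381) = (283.887, 58.979) km/h.
Bearing = atan2(283.89, 58.98) = 78.26° clockwise from north.

078°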